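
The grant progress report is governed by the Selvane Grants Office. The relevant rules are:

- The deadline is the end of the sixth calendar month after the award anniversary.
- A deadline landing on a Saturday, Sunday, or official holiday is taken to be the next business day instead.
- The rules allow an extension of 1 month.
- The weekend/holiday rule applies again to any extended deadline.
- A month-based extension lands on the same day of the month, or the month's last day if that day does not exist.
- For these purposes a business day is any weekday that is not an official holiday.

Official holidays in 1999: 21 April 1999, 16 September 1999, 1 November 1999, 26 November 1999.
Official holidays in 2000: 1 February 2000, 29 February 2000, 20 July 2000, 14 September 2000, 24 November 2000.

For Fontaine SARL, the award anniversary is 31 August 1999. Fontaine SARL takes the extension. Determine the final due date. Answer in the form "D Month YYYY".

The sixth month after 31 August 1999 is February 2000, whose last day is 29 February 2000.
29 February 2000 falls on a listed holiday. Rolling to the next business day gives 1 March 2000, a Wednesday.
Add 1 month to 1 March 2000: 1 April 2000.
Because 1 April 2000 is a Saturday, the deadline becomes 3 April 2000 (Monday).
Deadline: 3 April 2000.

3 April 2000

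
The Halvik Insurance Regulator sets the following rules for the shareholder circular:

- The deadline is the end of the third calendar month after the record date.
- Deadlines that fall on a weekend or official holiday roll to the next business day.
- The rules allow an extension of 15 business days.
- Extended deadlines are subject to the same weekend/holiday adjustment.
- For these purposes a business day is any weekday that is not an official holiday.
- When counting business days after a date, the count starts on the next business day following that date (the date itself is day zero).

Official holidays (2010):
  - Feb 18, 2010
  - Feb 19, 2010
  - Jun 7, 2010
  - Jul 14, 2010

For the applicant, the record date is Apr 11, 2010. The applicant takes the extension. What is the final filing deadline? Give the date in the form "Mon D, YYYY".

Aug 23, 2010

3 months after Apr 11, 2010 is July 2010; that month ends on Jul 31, 2010.
Because Jul 31, 2010 is a Saturday, the deadline becomes Aug 2, 2010 (Monday).
Counting 15 further business days from Aug 2, 2010 reaches Aug 23, 2010.
Aug 23, 2010 is a Monday and not a listed holiday, so it stands.
Final deadline: Aug 23, 2010.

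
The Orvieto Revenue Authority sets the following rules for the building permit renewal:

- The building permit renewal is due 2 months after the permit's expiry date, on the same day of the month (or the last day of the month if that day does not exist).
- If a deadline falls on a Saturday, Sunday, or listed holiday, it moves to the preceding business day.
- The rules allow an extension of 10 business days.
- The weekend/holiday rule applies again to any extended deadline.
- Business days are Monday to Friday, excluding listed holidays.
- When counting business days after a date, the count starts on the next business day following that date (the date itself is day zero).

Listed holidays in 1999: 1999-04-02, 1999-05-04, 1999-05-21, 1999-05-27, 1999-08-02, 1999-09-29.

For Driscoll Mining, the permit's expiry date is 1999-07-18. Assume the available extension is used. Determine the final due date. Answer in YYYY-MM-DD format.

2 months from 1999-07-18 is 1999-09-18.
Because 1999-09-18 is a Saturday, the deadline becomes 1999-09-17 (Friday).
Counting 10 further business days from 1999-09-17 reaches 1999-10-04.
1999-10-04 is a Monday and not a listed holiday, so it stands.
So the filing is due 1999-10-04.

1999-10-04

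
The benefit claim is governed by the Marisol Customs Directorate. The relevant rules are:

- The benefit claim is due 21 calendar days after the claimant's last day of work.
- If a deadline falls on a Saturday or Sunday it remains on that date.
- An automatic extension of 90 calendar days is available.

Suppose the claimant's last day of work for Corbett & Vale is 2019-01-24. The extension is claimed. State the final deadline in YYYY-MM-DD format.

2019-05-15

Adding 21 calendar days to 2019-01-24 gives 2019-02-14.
No adjustment is made for weekends or holidays, so 2019-02-14 stands.
With the 90-day extension, 2019-02-14 becomes 2019-05-15.
2019-05-15 falls on a Wednesday. The rules make no weekend/holiday allowance, so it remains 2019-05-15.
The final due date is 2019-05-15.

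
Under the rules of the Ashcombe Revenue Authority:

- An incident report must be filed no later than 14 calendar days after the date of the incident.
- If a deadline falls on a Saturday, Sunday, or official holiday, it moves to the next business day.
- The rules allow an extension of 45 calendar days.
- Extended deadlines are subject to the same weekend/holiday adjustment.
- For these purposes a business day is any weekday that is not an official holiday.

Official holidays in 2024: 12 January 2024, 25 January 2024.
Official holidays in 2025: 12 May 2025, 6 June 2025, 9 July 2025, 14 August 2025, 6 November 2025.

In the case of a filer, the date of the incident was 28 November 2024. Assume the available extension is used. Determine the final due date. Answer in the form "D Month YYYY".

27 January 2025

Trigger date 28 November 2024 + 14 calendar days = 12 December 2024.
12 December 2024 is a Thursday and not a listed holiday, so it stands.
Add the 45 calendar-day extension to 12 December 2024: 26 January 2025.
26 January 2025 falls on a Sunday. Rolling to the next business day gives 27 January 2025, a Monday.
Final deadline: 27 January 2025.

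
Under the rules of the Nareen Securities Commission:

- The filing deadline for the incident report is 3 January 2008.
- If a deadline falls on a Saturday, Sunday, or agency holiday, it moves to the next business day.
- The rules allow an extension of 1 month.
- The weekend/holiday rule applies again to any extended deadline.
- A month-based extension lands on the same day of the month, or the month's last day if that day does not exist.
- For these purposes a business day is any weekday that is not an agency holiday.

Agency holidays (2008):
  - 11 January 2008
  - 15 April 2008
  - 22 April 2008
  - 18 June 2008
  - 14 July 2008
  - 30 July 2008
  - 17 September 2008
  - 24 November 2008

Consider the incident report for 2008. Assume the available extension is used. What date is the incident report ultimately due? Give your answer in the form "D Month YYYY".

4 February 2008

The stated deadline is 3 January 2008.
Since 3 January 2008 is a Thursday and not a holiday, the date is unchanged.
Add 1 month to 3 January 2008: 3 February 2008.
3 February 2008 is a Sunday, so it moves to the next business day, 4 February 2008 (Monday).
Final deadline: 4 February 2008.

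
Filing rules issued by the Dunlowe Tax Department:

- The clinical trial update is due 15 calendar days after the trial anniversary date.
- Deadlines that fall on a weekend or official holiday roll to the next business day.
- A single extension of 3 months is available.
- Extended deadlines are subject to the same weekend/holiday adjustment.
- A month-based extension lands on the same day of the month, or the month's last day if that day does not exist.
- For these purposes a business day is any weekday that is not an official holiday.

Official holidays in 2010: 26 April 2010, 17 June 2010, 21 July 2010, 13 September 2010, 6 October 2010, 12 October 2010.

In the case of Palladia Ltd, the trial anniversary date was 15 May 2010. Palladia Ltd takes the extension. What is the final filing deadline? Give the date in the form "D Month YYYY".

Trigger date 15 May 2010 + 15 calendar days = 30 May 2010.
Because 30 May 2010 is a Sunday, the deadline becomes 31 May 2010 (Monday).
Applying the 3 months extension: 3 months after 31 May 2010 is 31 August 2010.
31 August 2010 is a Tuesday and not a listed holiday, so it stands.
Final deadline: 31 August 2010.

31 August 2010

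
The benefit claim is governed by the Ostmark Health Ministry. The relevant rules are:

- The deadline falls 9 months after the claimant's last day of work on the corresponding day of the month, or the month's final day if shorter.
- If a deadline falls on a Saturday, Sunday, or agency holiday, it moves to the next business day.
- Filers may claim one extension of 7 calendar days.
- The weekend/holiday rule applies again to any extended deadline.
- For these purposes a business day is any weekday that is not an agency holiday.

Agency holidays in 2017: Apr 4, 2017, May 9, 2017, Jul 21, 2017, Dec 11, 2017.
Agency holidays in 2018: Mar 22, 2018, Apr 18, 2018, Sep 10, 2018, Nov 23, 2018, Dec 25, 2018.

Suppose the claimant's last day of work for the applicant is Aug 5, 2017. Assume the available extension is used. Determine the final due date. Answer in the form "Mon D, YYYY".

May 14, 2018

Moving 9 months forward from Aug 5, 2017 on the corresponding day gives May 5, 2018.
May 5, 2018 is a Saturday; the next business day is May 7, 2018 (Monday).
Add the 7 calendar-day extension to May 7, 2018: May 14, 2018.
Since May 14, 2018 is a Monday and not a holiday, the date is unchanged.
The final due date is May 14, 2018.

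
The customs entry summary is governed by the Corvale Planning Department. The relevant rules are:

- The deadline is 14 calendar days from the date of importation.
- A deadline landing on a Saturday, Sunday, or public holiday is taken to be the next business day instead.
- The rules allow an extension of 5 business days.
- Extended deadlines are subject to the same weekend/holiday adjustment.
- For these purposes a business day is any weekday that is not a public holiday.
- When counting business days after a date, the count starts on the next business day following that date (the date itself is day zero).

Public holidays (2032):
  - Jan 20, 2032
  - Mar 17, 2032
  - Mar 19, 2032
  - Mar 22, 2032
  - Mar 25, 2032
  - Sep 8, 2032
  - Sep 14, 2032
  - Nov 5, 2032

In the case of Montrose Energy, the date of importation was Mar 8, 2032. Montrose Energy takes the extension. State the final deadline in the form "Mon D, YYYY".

Trigger date Mar 8, 2032 + 14 calendar days = Mar 22, 2032.
Mar 22, 2032 is a listed holiday; the next business day is Mar 23, 2032 (Tuesday).
Counting 5 further business days from Mar 23, 2032 reaches Mar 31, 2032.
Mar 31, 2032 (Wednesday) is already a business day.
Final deadline: Mar 31, 2032.

Mar 31, 2032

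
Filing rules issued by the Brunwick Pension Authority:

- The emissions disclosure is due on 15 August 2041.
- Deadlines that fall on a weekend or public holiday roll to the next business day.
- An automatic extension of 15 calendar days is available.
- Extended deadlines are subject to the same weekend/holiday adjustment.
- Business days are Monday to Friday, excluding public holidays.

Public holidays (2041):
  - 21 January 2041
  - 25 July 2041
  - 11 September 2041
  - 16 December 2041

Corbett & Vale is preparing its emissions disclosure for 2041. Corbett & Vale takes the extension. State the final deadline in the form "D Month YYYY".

30 August 2041

The statutory due date is 15 August 2041.
15 August 2041 (Thursday) is already a business day.
The 15-calendar-day extension moves the deadline from 15 August 2041 to 30 August 2041.
Since 30 August 2041 is a Friday and not a holiday, the date is unchanged.
The final due date is 30 August 2041.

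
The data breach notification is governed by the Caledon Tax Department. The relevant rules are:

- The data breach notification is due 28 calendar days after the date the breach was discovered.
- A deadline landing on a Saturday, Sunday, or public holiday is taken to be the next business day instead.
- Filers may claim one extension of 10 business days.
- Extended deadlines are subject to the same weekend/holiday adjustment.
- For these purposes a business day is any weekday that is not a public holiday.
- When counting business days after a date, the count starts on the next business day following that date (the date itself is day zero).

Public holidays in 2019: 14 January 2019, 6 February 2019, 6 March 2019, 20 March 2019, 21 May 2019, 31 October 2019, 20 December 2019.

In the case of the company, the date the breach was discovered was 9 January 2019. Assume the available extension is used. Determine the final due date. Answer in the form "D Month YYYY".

21 February 2019

28 calendar days after 9 January 2019 is 6 February 2019.
Because 6 February 2019 is a listed holiday, the deadline becomes 7 February 2019 (Thursday).
Counting 10 further business days from 7 February 2019 reaches 21 February 2019.
21 February 2019 is a Thursday and not a listed holiday, so it stands.
So the filing is due 21 February 2019.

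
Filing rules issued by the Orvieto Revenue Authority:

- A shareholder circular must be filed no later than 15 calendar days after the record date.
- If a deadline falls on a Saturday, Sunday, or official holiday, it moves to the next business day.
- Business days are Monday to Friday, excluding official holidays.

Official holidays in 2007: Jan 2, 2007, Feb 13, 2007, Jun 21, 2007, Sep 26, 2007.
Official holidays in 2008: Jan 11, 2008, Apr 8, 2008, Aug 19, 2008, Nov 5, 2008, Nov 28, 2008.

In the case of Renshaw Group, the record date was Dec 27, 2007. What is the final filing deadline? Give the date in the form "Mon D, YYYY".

Jan 14, 2008

From Dec 27, 2007, 15 calendar days later is Jan 11, 2008.
Jan 11, 2008 falls on a listed holiday. Rolling to the next business day gives Jan 14, 2008, a Monday.
The final due date is Jan 14, 2008.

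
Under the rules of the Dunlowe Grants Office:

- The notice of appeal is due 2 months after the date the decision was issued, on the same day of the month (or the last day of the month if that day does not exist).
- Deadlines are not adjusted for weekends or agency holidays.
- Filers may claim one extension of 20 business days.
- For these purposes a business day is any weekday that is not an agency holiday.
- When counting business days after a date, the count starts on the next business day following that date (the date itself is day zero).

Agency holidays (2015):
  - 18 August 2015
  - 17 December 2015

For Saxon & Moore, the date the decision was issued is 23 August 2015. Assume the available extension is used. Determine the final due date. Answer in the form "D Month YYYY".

2 months from 23 August 2015 is 23 October 2015.
23 October 2015 is a Friday; no weekend or holiday adjustment applies.
The 20-business-day extension runs from 23 October 2015 to 20 November 2015.
20 November 2015 falls on a Friday. The rules make no weekend/holiday allowance, so it remains 20 November 2015.
Final deadline: 20 November 2015.

20 November 2015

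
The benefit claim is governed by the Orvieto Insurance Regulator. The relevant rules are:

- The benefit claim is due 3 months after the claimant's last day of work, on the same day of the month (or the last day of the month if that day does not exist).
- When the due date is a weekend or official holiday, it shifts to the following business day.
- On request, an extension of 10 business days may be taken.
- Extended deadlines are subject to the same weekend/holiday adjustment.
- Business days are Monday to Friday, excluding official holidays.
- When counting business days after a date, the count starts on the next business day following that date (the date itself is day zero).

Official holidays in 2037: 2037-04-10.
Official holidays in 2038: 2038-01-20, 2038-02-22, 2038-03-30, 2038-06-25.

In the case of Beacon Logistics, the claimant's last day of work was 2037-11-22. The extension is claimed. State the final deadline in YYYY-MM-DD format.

3 months from 2037-11-22 is 2038-02-22.
Because 2038-02-22 is a listed holiday, the deadline becomes 2038-02-23 (Tuesday).
Applying the 10-business-day extension: 10 business days after 2038-02-23 is 2038-03-09.
2038-03-09 falls on a Tuesday, which is a business day, so no adjustment is needed.
So the filing is due 2038-03-09.

2038-03-09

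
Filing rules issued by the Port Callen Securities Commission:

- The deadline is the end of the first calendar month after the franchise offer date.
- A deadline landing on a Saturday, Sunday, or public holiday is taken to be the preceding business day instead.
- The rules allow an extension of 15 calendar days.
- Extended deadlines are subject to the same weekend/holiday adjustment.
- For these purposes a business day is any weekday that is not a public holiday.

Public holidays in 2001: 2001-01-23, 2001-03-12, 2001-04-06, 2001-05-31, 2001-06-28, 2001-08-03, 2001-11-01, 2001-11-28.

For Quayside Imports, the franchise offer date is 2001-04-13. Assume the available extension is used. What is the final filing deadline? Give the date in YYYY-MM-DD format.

2001-06-14

1 month after 2001-04-13 is May 2001; that month ends on 2001-05-31.
2001-05-31 is a listed holiday, so it moves to the preceding business day, 2001-05-30 (Wednesday).
Applying the 15-calendar-day extension: 2001-05-30 + 15 days = 2001-06-14.
Since 2001-06-14 is a Thursday and not a holiday, the date is unchanged.
The final due date is 2001-06-14.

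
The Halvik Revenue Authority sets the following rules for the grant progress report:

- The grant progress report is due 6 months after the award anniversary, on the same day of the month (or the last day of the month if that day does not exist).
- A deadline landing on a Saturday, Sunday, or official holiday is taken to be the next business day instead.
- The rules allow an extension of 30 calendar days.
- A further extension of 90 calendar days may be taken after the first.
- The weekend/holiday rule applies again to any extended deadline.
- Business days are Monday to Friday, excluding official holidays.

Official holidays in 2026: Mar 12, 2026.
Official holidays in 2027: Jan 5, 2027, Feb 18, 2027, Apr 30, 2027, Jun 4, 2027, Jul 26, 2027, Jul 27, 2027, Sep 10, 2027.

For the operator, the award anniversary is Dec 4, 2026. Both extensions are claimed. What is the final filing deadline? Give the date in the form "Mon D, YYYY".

Oct 5, 2027

6 months from Dec 4, 2026 is Jun 4, 2027.
Jun 4, 2027 is a listed holiday, so it moves to the next business day, Jun 7, 2027 (Monday).
With the 30-day extension, Jun 7, 2027 becomes Jul 7, 2027.
Since Jul 7, 2027 is a Wednesday and not a holiday, the date is unchanged.
With the 90-day extension, Jul 7, 2027 becomes Oct 5, 2027.
Oct 5, 2027 is a Tuesday and not a listed holiday, so it stands.
Final deadline: Oct 5, 2027.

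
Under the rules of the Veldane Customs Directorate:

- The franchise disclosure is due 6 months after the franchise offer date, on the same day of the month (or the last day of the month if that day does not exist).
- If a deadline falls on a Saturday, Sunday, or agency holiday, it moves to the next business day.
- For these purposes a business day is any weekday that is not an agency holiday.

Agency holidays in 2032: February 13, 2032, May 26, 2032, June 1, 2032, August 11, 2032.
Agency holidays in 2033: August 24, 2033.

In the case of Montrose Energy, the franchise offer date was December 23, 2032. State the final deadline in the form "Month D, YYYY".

June 23, 2033

6 months after December 23, 2032, on the same day of the month, is June 23, 2033.
Since June 23, 2033 is a Thursday and not a holiday, the date is unchanged.
So the filing is due June 23, 2033.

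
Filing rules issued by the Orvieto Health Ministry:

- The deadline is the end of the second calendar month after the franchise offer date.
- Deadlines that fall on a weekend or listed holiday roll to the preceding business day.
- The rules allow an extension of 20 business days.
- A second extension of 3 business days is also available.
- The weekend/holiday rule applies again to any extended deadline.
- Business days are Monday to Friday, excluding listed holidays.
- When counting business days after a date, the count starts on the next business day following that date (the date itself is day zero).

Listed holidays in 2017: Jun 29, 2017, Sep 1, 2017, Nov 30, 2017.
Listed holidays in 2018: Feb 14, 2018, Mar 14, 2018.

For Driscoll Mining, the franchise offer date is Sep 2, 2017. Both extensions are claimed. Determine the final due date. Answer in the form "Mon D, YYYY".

2 months after Sep 2, 2017 falls in November 2017; the last day of that month is Nov 30, 2017.
Because Nov 30, 2017 is a listed holiday, the deadline becomes Nov 29, 2017 (Wednesday).
The 20-business-day extension runs from Nov 29, 2017 to Dec 28, 2017.
Since Dec 28, 2017 is a Thursday and not a holiday, the date is unchanged.
The 3-business-day extension runs from Dec 28, 2017 to Jan 2, 2018.
Since Jan 2, 2018 is a Tuesday and not a holiday, the date is unchanged.
Deadline: Jan 2, 2018.

Jan 2, 2018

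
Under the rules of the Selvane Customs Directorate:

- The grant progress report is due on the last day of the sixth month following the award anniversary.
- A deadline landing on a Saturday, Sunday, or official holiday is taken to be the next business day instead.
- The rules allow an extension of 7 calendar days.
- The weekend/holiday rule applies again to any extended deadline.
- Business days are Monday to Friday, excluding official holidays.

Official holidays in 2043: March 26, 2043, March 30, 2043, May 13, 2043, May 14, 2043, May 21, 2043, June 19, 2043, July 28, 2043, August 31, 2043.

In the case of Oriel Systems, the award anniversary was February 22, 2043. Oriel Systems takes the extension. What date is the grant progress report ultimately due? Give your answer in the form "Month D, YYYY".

September 8, 2043

6 months after February 22, 2043 falls in August 2043; the last day of that month is August 31, 2043.
Because August 31, 2043 is a listed holiday, the deadline becomes September 1, 2043 (Tuesday).
Add the 7 calendar-day extension to September 1, 2043: September 8, 2043.
September 8, 2043 is a Tuesday and not a listed holiday, so it stands.
Final deadline: September 8, 2043.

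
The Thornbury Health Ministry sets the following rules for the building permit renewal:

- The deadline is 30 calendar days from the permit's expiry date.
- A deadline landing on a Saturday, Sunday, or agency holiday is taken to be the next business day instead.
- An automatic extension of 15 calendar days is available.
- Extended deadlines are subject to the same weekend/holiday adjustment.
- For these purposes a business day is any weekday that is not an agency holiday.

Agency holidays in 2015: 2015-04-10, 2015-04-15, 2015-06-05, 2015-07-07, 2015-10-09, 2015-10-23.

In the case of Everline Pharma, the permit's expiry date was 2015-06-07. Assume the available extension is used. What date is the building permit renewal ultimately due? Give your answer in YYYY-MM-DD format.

2015-07-23

Adding 30 calendar days to 2015-06-07 gives 2015-07-07.
2015-07-07 is a listed holiday, so it moves to the next business day, 2015-07-08 (Wednesday).
Applying the 15-calendar-day extension: 2015-07-08 + 15 days = 2015-07-23.
2015-07-23 falls on a Thursday, which is a business day, so no adjustment is needed.
So the filing is due 2015-07-23.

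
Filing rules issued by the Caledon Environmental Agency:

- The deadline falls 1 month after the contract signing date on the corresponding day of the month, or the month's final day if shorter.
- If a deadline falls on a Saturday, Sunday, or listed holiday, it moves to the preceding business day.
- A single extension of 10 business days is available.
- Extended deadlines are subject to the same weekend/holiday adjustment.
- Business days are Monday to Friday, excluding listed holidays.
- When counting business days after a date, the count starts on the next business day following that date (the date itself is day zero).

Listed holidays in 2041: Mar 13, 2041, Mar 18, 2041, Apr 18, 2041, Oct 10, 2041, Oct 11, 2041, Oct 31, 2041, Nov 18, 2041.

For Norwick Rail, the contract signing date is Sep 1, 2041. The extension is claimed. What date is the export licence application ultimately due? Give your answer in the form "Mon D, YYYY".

1 month from Sep 1, 2041 is Oct 1, 2041.
Since Oct 1, 2041 is a Tuesday and not a holiday, the date is unchanged.
The 10-business-day extension runs from Oct 1, 2041 to Oct 17, 2041.
Oct 17, 2041 (Thursday) is already a business day.
So the filing is due Oct 17, 2041.

Oct 17, 2041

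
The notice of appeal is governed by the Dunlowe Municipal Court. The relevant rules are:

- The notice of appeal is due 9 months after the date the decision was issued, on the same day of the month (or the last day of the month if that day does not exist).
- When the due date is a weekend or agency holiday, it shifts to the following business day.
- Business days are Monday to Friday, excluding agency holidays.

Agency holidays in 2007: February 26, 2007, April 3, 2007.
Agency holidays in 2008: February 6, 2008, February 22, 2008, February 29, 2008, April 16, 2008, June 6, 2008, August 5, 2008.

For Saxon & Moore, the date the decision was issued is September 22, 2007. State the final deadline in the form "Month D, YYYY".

Moving 9 months forward from September 22, 2007 on the corresponding day gives June 22, 2008.
June 22, 2008 is a Sunday, so it moves to the next business day, June 23, 2008 (Monday).
The final due date is June 23, 2008.

June 23, 2008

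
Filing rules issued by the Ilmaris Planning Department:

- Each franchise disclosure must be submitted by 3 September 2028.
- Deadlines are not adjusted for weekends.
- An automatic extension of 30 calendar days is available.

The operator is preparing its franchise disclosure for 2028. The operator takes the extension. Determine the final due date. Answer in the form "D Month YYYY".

3 October 2028

Start from the fixed due date, 3 September 2028.
No adjustment is made for weekends or holidays, so 3 September 2028 stands.
With the 30-day extension, 3 September 2028 becomes 3 October 2028.
No adjustment is made for weekends or holidays, so 3 October 2028 stands.
The final due date is 3 October 2028.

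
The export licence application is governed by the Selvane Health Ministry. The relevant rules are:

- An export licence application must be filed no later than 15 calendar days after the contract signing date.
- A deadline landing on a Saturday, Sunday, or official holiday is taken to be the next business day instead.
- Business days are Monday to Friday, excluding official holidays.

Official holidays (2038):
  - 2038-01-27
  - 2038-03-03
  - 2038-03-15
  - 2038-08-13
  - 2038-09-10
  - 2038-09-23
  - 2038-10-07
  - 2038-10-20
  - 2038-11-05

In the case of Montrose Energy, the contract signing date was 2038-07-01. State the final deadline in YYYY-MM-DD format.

2038-07-16

From 2038-07-01, 15 calendar days later is 2038-07-16.
2038-07-16 is a Friday and not a listed holiday, so it stands.
The final due date is 2038-07-16.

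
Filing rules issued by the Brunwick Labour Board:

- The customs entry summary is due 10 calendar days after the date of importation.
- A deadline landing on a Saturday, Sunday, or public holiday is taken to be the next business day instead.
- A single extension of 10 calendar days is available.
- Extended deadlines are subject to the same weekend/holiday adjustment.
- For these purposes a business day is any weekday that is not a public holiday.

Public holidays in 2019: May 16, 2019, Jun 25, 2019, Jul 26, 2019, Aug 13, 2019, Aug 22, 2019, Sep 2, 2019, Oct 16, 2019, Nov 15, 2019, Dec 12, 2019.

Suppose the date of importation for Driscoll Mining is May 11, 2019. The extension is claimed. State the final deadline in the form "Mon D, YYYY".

May 31, 2019

Adding 10 calendar days to May 11, 2019 gives May 21, 2019.
Since May 21, 2019 is a Tuesday and not a holiday, the date is unchanged.
The 10-calendar-day extension moves the deadline from May 21, 2019 to May 31, 2019.
May 31, 2019 is a Friday and not a listed holiday, so it stands.
Deadline: May 31, 2019.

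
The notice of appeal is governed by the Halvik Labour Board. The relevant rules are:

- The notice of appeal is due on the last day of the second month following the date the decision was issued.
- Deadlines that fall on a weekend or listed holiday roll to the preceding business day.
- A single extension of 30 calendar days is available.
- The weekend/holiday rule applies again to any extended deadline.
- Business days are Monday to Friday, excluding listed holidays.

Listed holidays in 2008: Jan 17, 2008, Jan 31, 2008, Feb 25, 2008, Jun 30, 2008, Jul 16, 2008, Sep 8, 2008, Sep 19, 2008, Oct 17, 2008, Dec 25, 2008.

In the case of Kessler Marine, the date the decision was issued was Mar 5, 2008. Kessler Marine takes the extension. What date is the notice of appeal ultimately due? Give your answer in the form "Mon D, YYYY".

Jun 27, 2008

The second month after Mar 5, 2008 is May 2008, whose last day is May 31, 2008.
May 31, 2008 is a Saturday; the preceding business day is May 30, 2008 (Friday).
Applying the 30-calendar-day extension: May 30, 2008 + 30 days = Jun 29, 2008.
Because Jun 29, 2008 is a Sunday, the deadline becomes Jun 27, 2008 (Friday).
Final deadline: Jun 27, 2008.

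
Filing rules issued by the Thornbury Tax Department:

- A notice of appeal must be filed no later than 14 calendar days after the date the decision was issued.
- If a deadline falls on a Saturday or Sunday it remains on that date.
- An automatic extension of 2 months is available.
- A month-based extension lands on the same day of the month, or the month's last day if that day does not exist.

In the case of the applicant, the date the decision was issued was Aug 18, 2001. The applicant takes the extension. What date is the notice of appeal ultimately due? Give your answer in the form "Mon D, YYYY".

Adding 14 calendar days to Aug 18, 2001 gives Sep 1, 2001.
Sep 1, 2001 is a Saturday; no weekend or holiday adjustment applies.
The 2 months extension carries Sep 1, 2001 to Nov 1, 2001.
No adjustment is made for weekends or holidays, so Nov 1, 2001 stands.
Deadline: Nov 1, 2001.

Nov 1, 2001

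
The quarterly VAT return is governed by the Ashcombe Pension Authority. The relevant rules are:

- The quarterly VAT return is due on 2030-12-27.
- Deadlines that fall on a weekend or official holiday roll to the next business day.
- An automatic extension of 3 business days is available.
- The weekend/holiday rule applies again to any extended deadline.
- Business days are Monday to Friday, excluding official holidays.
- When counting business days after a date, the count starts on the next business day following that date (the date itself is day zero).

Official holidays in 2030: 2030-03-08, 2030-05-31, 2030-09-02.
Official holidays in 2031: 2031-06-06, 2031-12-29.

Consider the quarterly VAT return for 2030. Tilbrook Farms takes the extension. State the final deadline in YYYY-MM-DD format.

The stated deadline is 2030-12-27.
Since 2030-12-27 is a Friday and not a holiday, the date is unchanged.
Counting 3 further business days from 2030-12-27 reaches 2031-01-01.
2031-01-01 is a Wednesday and not a listed holiday, so it stands.
The final due date is 2031-01-01.

2031-01-01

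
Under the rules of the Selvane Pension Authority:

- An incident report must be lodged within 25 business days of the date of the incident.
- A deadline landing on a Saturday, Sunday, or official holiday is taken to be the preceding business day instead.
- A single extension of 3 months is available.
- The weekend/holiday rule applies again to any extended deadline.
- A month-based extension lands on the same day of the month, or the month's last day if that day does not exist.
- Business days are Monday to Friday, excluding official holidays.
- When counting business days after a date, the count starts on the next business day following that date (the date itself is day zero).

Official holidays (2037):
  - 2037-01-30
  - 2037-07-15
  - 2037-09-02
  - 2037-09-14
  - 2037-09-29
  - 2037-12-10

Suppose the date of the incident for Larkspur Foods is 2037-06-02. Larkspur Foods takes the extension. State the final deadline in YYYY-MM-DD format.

25 business days after 2037-06-02, excluding weekends and holidays, is 2037-07-07.
2037-07-07 is a Tuesday and not a listed holiday, so it stands.
Applying the 3 months extension: 3 months after 2037-07-07 is 2037-10-07.
2037-10-07 (Wednesday) is already a business day.
Final deadline: 2037-10-07.

2037-10-07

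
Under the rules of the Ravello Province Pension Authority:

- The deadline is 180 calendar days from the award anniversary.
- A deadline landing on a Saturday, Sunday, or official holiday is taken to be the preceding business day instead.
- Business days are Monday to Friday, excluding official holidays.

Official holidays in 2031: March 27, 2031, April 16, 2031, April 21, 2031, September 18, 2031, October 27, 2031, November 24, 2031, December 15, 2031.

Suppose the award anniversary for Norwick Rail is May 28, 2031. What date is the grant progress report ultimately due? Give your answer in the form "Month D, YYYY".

November 21, 2031

180 calendar days after May 28, 2031 is November 24, 2031.
Because November 24, 2031 is a listed holiday, the deadline becomes November 21, 2031 (Friday).
So the filing is due November 21, 2031.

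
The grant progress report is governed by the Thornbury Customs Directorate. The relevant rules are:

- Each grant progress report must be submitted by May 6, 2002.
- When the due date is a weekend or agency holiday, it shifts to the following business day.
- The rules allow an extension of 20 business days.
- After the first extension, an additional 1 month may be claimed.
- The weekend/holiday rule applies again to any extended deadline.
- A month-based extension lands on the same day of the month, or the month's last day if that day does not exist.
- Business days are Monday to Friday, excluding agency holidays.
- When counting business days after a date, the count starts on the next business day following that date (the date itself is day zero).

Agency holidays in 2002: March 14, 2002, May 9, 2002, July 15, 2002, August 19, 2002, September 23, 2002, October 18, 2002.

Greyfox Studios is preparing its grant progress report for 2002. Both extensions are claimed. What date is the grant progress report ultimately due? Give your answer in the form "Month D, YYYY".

The stated deadline is May 6, 2002.
Since May 6, 2002 is a Monday and not a holiday, the date is unchanged.
The 20-business-day extension runs from May 6, 2002 to June 4, 2002.
June 4, 2002 falls on a Tuesday, which is a business day, so no adjustment is needed.
Add 1 month to June 4, 2002: July 4, 2002.
July 4, 2002 (Thursday) is already a business day.
The final due date is July 4, 2002.

July 4, 2002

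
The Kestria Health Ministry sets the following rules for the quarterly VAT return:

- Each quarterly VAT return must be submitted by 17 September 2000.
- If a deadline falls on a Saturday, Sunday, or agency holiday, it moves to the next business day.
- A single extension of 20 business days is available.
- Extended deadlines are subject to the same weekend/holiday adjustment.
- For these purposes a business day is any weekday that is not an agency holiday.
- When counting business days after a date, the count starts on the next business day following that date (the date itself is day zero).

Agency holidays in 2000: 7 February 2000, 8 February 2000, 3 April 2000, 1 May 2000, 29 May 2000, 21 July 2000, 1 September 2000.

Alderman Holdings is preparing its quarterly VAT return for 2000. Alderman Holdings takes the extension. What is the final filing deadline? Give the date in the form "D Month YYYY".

16 October 2000

Start from the fixed due date, 17 September 2000.
17 September 2000 is a Sunday, so it moves to the next business day, 18 September 2000 (Monday).
Applying the 20-business-day extension: 20 business days after 18 September 2000 is 16 October 2000.
Since 16 October 2000 is a Monday and not a holiday, the date is unchanged.
Deadline: 16 October 2000.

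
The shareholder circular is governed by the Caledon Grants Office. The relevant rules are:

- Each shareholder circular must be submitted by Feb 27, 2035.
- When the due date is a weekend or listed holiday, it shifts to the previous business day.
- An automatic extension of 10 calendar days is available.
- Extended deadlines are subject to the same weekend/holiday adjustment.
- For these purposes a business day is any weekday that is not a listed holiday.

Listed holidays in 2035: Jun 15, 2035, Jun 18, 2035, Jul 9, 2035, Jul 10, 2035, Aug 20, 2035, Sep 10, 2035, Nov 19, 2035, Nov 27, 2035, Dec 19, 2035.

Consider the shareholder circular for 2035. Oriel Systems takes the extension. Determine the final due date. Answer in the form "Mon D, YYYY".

Mar 9, 2035

The statutory due date is Feb 27, 2035.
Feb 27, 2035 is a Tuesday and not a listed holiday, so it stands.
Add the 10 calendar-day extension to Feb 27, 2035: Mar 9, 2035.
Mar 9, 2035 is a Friday and not a listed holiday, so it stands.
So the filing is due Mar 9, 2035.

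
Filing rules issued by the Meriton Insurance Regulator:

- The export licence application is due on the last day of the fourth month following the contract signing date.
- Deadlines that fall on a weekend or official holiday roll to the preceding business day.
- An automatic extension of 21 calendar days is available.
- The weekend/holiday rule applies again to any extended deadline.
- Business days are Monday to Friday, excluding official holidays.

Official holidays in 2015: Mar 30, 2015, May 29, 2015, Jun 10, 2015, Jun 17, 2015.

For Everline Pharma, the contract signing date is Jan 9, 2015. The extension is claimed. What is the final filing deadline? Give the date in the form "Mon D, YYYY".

4 months after Jan 9, 2015 is May 2015; that month ends on May 31, 2015.
May 31, 2015 falls on a Sunday. Rolling to the preceding business day gives May 28, 2015, a Thursday.
Add the 21 calendar-day extension to May 28, 2015: Jun 18, 2015.
Jun 18, 2015 is a Thursday and not a listed holiday, so it stands.
Deadline: Jun 18, 2015.

Jun 18, 2015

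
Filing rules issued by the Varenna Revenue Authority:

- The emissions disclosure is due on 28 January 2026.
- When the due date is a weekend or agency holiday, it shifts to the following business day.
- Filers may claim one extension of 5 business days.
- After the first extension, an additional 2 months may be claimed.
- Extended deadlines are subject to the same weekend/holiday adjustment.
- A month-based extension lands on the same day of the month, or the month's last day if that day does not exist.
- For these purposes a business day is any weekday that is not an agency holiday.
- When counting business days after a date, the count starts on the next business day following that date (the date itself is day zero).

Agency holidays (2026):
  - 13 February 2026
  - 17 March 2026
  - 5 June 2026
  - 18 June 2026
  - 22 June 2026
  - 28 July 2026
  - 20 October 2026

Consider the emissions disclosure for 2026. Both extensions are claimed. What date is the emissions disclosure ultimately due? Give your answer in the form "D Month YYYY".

The statutory due date is 28 January 2026.
28 January 2026 falls on a Wednesday, which is a business day, so no adjustment is needed.
The 5-business-day extension runs from 28 January 2026 to 4 February 2026.
4 February 2026 falls on a Wednesday, which is a business day, so no adjustment is needed.
Applying the 2 months extension: 2 months after 4 February 2026 is 4 April 2026.
4 April 2026 is a Saturday, so it moves to the next business day, 6 April 2026 (Monday).
Final deadline: 6 April 2026.

6 April 2026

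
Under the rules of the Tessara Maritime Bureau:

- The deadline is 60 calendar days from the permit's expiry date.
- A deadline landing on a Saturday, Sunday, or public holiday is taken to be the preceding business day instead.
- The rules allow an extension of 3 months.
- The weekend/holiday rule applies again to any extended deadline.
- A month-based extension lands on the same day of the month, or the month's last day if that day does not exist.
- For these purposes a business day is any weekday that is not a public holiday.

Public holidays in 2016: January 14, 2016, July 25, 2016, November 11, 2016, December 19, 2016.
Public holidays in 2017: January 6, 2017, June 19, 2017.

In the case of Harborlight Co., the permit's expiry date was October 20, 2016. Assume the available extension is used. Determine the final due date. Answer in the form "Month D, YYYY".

Trigger date October 20, 2016 + 60 calendar days = December 19, 2016.
Because December 19, 2016 is a listed holiday, the deadline becomes December 16, 2016 (Friday).
The 3 months extension carries December 16, 2016 to March 16, 2017.
March 16, 2017 (Thursday) is already a business day.
So the filing is due March 16, 2017.

March 16, 2017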